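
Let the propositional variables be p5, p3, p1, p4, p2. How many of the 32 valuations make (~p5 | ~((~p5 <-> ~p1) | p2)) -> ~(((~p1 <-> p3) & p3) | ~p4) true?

Initial set: {((~p5 | ~((~p5 <-> ~p1) | p2)) -> ~(((~p1 <-> p3) & p3) | ~p4))}.
((~p5 | ~((~p5 <-> ~p1) | p2)) -> ~(((~p1 <-> p3) & p3) | ~p4)): β-rule — branch into ~(~p5 | ~((~p5 <-> ~p1) | p2))  //  ~(((~p1 <-> p3) & p3) | ~p4).
  branch 1 (add ~(~p5 | ~((~p5 <-> ~p1) | p2))):
    ~(~p5 | ~((~p5 <-> ~p1) | p2)): α-rule — add ~~p5, ~~((~p5 <-> ~p1) | p2).
    ~~((~p5 <-> ~p1) | p2): β-rule — branch into (~p5 <-> ~p1)  //  p2.
      branch 1.1 (add (~p5 <-> ~p1)):
        (~p5 <-> ~p1): β-rule — branch into ~p5, ~p1  //  ~~p5, ~~p1.
          branch 1.1.1 (add ~p5, ~p1):
            × closes — contains both p5 and ~p5.
          branch 1.1.2 (add ~~p5, ~~p1):
            ○ open, literals {p1=true, p5=true}.
      branch 1.2 (add p2):
        ○ open, literals {p2=true, p5=true}.
  branch 2 (add ~(((~p1 <-> p3) & p3) | ~p4)):
    ~(((~p1 <-> p3) & p3) | ~p4): α-rule — add ~((~p1 <-> p3) & p3), ~~p4.
    ~((~p1 <-> p3) & p3): β-rule — branch into ~(~p1 <-> p3)  //  ~p3.
      branch 2.1 (add ~(~p1 <-> p3)):
        ~(~p1 <-> p3): β-rule — branch into ~p1, ~p3  //  ~~p1, p3.
          branch 2.1.1 (add ~p1, ~p3):
            ○ open, literals {p1=false, p3=false, p4=true}.
          branch 2.1.2 (add ~~p1, p3):
            ○ open, literals {p1=true, p3=true, p4=true}.
      branch 2.2 (add ~p3):
        ○ open, literals {p3=false, p4=true}.
1 branch closed, 5 open.
Each open branch fixes some atoms; the unmentioned ones are free. Counting distinct full assignments: branch {p1=true, p5=true} (p3, p4, p2) contributes 8 new; branch {p2=true, p5=true} (p3, p1, p4) contributes 4 new; branch {p1=false, p3=false, p4=true} (p5, p2) contributes 3 new; branch {p1=true, p3=true, p4=true} (p5, p2) contributes 2 new; branch {p3=false, p4=true} (p5, p1, p2) contributes 2 new. Total: 19.

19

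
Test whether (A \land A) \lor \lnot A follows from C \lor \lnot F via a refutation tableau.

Initial set: {(C \lor \lnot F); \lnot ((A \land A) \lor \lnot A)}.
\lnot ((A \land A) \lor \lnot A): α-rule — add \lnot (A \land A), \lnot \lnot A.
(C \lor \lnot F): β-rule — branch into C  //  \lnot F.
  branch 1 (add C):
    \lnot (A \land A): β-rule — branch into \lnot A  //  \lnot A.
      branch 1.1 (add \lnot A):
        × closes — contains both A and \lnot A.
      branch 1.2 (add \lnot A):
        × closes — contains both A and \lnot A.
  branch 2 (add \lnot F):
    \lnot (A \land A): β-rule — branch into \lnot A  //  \lnot A.
      branch 2.1 (add \lnot A):
        × closes — contains both A and \lnot A.
      branch 2.2 (add \lnot A):
        × closes — contains both A and \lnot A.
All 4 branches close.
Every branch closed, so the premises entail the conclusion.

Yes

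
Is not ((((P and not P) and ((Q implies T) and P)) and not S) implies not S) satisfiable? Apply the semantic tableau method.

Initial set: {not ((((P and not P) and ((Q implies T) and P)) and not S) implies not S)}.
not ((((P and not P) and ((Q implies T) and P)) and not S) implies not S): α-rule — add (((P and not P) and ((Q implies T) and P)) and not S), not not S.
(((P and not P) and ((Q implies T) and P)) and not S): α-rule — add ((P and not P) and ((Q implies T) and P)), not S.
× closes — contains both S and not S.
All 1 branch closes.
Every branch closed; the formula is unsatisfiable.

Unsatisfiable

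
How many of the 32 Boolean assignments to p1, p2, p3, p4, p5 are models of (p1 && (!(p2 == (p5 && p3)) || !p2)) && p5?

6

Initial set: {((p1 && (!(p2 == (p5 && p3)) || !p2)) && p5)}.
((p1 && (!(p2 == (p5 && p3)) || !p2)) && p5): α-rule — add (p1 && (!(p2 == (p5 && p3)) || !p2)), p5.
(p1 && (!(p2 == (p5 && p3)) || !p2)): α-rule — add p1, (!(p2 == (p5 && p3)) || !p2).
(!(p2 == (p5 && p3)) || !p2): β-rule — branch into !(p2 == (p5 && p3))  //  !p2.
  branch 1 (add !(p2 == (p5 && p3))):
    !(p2 == (p5 && p3)): β-rule — branch into p2, !(p5 && p3)  //  !p2, (p5 && p3).
      branch 1.1 (add p2, !(p5 && p3)):
        !(p5 && p3): β-rule — branch into !p5  //  !p3.
          branch 1.1.1 (add !p5):
            × closes — contains both p5 and !p5.
          branch 1.1.2 (add !p3):
            ○ open, literals {p1=true, p2=true, p3=false, p5=true}.
      branch 1.2 (add !p2, (p5 && p3)):
        (p5 && p3): α-rule — add p5, p3.
        ○ open, literals {p1=true, p2=false, p3=true, p5=true}.
  branch 2 (add !p2):
    ○ open, literals {p1=true, p2=false, p5=true}.
1 branch closed, 3 open.
Each open branch fixes some atoms; the unmentioned ones are free. Counting distinct full assignments: branch {p1=true, p2=true, p3=false, p5=true} (p4) contributes 2 new; branch {p1=true, p2=false, p3=true, p5=true} (p4) contributes 2 new; branch {p1=true, p2=false, p5=true} (p3, p4) contributes 2 new. Total: 6.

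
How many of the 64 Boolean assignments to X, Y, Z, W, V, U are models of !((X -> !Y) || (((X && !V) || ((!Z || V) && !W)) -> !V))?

Initial set: {!((X -> !Y) || (((X && !V) || ((!Z || V) && !W)) -> !V))}.
!((X -> !Y) || (((X && !V) || ((!Z || V) && !W)) -> !V)): α-rule — add !(X -> !Y), !(((X && !V) || ((!Z || V) && !W)) -> !V).
!(X -> !Y): α-rule — add X, !!Y.
!(((X && !V) || ((!Z || V) && !W)) -> !V): α-rule — add ((X && !V) || ((!Z || V) && !W)), !!V.
((X && !V) || ((!Z || V) && !W)): β-rule — branch into (X && !V)  //  ((!Z || V) && !W).
  branch 1 (add (X && !V)):
    (X && !V): α-rule — add X, !V.
    × closes — contains both V and !V.
  branch 2 (add ((!Z || V) && !W)):
    ((!Z || V) && !W): α-rule — add (!Z || V), !W.
    (!Z || V): β-rule — branch into !Z  //  V.
      branch 2.1 (add !Z):
        ○ open, literals {V=1, W=0, X=1, Y=1, Z=0}.
      branch 2.2 (add V):
        ○ open, literals {V=1, W=0, X=1, Y=1}.
1 branch closed, 2 open.
Each open branch fixes some atoms; the unmentioned ones are free. Counting distinct full assignments: branch {V=1, W=0, X=1, Y=1, Z=0} (U) contributes 2 new; branch {V=1, W=0, X=1, Y=1} (Z, U) contributes 2 new. Total: 4.

4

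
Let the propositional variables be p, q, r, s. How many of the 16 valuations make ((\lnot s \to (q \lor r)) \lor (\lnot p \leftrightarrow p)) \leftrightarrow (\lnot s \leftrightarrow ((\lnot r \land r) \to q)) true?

6

Initial set: {(((\lnot s \to (q \lor r)) \lor (\lnot p \leftrightarrow p)) \leftrightarrow (\lnot s \leftrightarrow ((\lnot r \land r) \to q)))}.
(((\lnot s \to (q \lor r)) \lor (\lnot p \leftrightarrow p)) \leftrightarrow (\lnot s \leftrightarrow ((\lnot r \land r) \to q))): β-rule — branch into ((\lnot s \to (q \lor r)) \lor (\lnot p \leftrightarrow p)), (\lnot s \leftrightarrow ((\lnot r \land r) \to q))  //  \lnot ((\lnot s \to (q \lor r)) \lor (\lnot p \leftrightarrow p)), \lnot (\lnot s \leftrightarrow ((\lnot r \land r) \to q)).
  branch 1 (add ((\lnot s \to (q \lor r)) \lor (\lnot p \leftrightarrow p)), (\lnot s \leftrightarrow ((\lnot r \land r) \to q))):
    ((\lnot s \to (q \lor r)) \lor (\lnot p \leftrightarrow p)): β-rule — branch into (\lnot s \to (q \lor r))  //  (\lnot p \leftrightarrow p).
      branch 1.1 (add (\lnot s \to (q \lor r))):
        (\lnot s \leftrightarrow ((\lnot r \land r) \to q)): β-rule — branch into \lnot s, ((\lnot r \land r) \to q)  //  \lnot \lnot s, \lnot ((\lnot r \land r) \to q).
          branch 1.1.1 (add \lnot s, ((\lnot r \land r) \to q)):
            (\lnot s \to (q \lor r)): β-rule — branch into \lnot \lnot s  //  (q \lor r).
              branch 1.1.1.1 (add \lnot \lnot s):
                × closes — contains both s and \lnot s.
              branch 1.1.1.2 (add (q \lor r)):
                ((\lnot r \land r) \to q): β-rule — branch into \lnot (\lnot r \land r)  //  q.
                  branch 1.1.1.2.1 (add \lnot (\lnot r \land r)):
                    (q \lor r): β-rule — branch into q  //  r.
                      branch 1.1.1.2.1.1 (add q):
                        \lnot (\lnot r \land r): β-rule — branch into \lnot \lnot r  //  \lnot r.
                          branch 1.1.1.2.1.1.1 (add \lnot \lnot r):
                            ○ open, literals {q=T, r=T, s=F}.
                          branch 1.1.1.2.1.1.2 (add \lnot r):
                            ○ open, literals {q=T, r=F, s=F}.
                      branch 1.1.1.2.1.2 (add r):
                        \lnot (\lnot r \land r): β-rule — branch into \lnot \lnot r  //  \lnot r.
                          branch 1.1.1.2.1.2.1 (add \lnot \lnot r):
                            ○ open, literals {r=T, s=F}.
                          branch 1.1.1.2.1.2.2 (add \lnot r):
                            × closes — contains both r and \lnot r.
                  branch 1.1.1.2.2 (add q):
                    (q \lor r): β-rule — branch into q  //  r.
                      branch 1.1.1.2.2.1 (add q):
                        ○ open, literals {q=T, s=F}.
                      branch 1.1.1.2.2.2 (add r):
                        ○ open, literals {q=T, r=T, s=F}.
          branch 1.1.2 (add \lnot \lnot s, \lnot ((\lnot r \land r) \to q)):
            \lnot ((\lnot r \land r) \to q): α-rule — add (\lnot r \land r), \lnot q.
            (\lnot r \land r): α-rule — add \lnot r, r.
            × closes — contains both r and \lnot r.
      branch 1.2 (add (\lnot p \leftrightarrow p)):
        (\lnot s \leftrightarrow ((\lnot r \land r) \to q)): β-rule — branch into \lnot s, ((\lnot r \land r) \to q)  //  \lnot \lnot s, \lnot ((\lnot r \land r) \to q).
          branch 1.2.1 (add \lnot s, ((\lnot r \land r) \to q)):
            (\lnot p \leftrightarrow p): β-rule — branch into \lnot p, p  //  \lnot \lnot p, \lnot p.
              branch 1.2.1.1 (add \lnot p, p):
                × closes — contains both p and \lnot p.
              branch 1.2.1.2 (add \lnot \lnot p, \lnot p):
                × closes — contains both p and \lnot p.
          branch 1.2.2 (add \lnot \lnot s, \lnot ((\lnot r \land r) \to q)):
            \lnot ((\lnot r \land r) \to q): α-rule — add (\lnot r \land r), \lnot q.
            (\lnot r \land r): α-rule — add \lnot r, r.
            × closes — contains both r and \lnot r.
  branch 2 (add \lnot ((\lnot s \to (q \lor r)) \lor (\lnot p \leftrightarrow p)), \lnot (\lnot s \leftrightarrow ((\lnot r \land r) \to q))):
    \lnot ((\lnot s \to (q \lor r)) \lor (\lnot p \leftrightarrow p)): α-rule — add \lnot (\lnot s \to (q \lor r)), \lnot (\lnot p \leftrightarrow p).
    \lnot (\lnot s \to (q \lor r)): α-rule — add \lnot s, \lnot (q \lor r).
    \lnot (q \lor r): α-rule — add \lnot q, \lnot r.
    \lnot (\lnot s \leftrightarrow ((\lnot r \land r) \to q)): β-rule — branch into \lnot s, \lnot ((\lnot r \land r) \to q)  //  \lnot \lnot s, ((\lnot r \land r) \to q).
      branch 2.1 (add \lnot s, \lnot ((\lnot r \land r) \to q)):
        \lnot ((\lnot r \land r) \to q): α-rule — add (\lnot r \land r), \lnot q.
        (\lnot r \land r): α-rule — add \lnot r, r.
        × closes — contains both r and \lnot r.
      branch 2.2 (add \lnot \lnot s, ((\lnot r \land r) \to q)):
        × closes — contains both s and \lnot s.
8 branches closed, 5 open.
Each open branch fixes some atoms; the unmentioned ones are free. Counting distinct full assignments: branch {q=T, r=T, s=F} (p) contributes 2 new; branch {q=T, r=F, s=F} (p) contributes 2 new; branch {r=T, s=F} (p, q) contributes 2 new; branch {q=T, s=F} (p, r) contributes 0 new; branch {q=T, r=T, s=F} (p) contributes 0 new. Total: 6.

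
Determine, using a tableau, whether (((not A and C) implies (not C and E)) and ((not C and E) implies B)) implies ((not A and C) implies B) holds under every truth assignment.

Assume the negation and expand:
Initial set: {not ((((not A and C) implies (not C and E)) and ((not C and E) implies B)) implies ((not A and C) implies B))}.
not ((((not A and C) implies (not C and E)) and ((not C and E) implies B)) implies ((not A and C) implies B)): α-rule — add (((not A and C) implies (not C and E)) and ((not C and E) implies B)), not ((not A and C) implies B).
(((not A and C) implies (not C and E)) and ((not C and E) implies B)): α-rule — add ((not A and C) implies (not C and E)), ((not C and E) implies B).
not ((not A and C) implies B): α-rule — add (not A and C), not B.
(not A and C): α-rule — add not A, C.
((not A and C) implies (not C and E)): β-rule — branch into not (not A and C)  //  (not C and E).
  branch 1 (add not (not A and C)):
    ((not C and E) implies B): β-rule — branch into not (not C and E)  //  B.
      branch 1.1 (add not (not C and E)):
        not (not A and C): β-rule — branch into not not A  //  not C.
          branch 1.1.1 (add not not A):
            × closes — contains both A and not A.
          branch 1.1.2 (add not C):
            × closes — contains both C and not C.
      branch 1.2 (add B):
        × closes — contains both B and not B.
  branch 2 (add (not C and E)):
    (not C and E): α-rule — add not C, E.
    × closes — contains both C and not C.
All 4 branches close.
Every branch closed, so the negation is unsatisfiable and the formula is valid.

Valid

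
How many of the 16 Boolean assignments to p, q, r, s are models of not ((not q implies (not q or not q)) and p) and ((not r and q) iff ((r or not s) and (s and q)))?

Initial set: {(not ((not q implies (not q or not q)) and p) and ((not r and q) iff ((r or not s) and (s and q))))}.
(not ((not q implies (not q or not q)) and p) and ((not r and q) iff ((r or not s) and (s and q)))): α-rule — add not ((not q implies (not q or not q)) and p), ((not r and q) iff ((r or not s) and (s and q))).
not ((not q implies (not q or not q)) and p): β-rule — branch into not (not q implies (not q or not q))  //  not p.
  branch 1 (add not (not q implies (not q or not q))):
    not (not q implies (not q or not q)): α-rule — add not q, not (not q or not q).
    not (not q or not q): α-rule — add not not q, not not q.
    × closes — contains both q and not q.
  branch 2 (add not p):
    ((not r and q) iff ((r or not s) and (s and q))): β-rule — branch into (not r and q), ((r or not s) and (s and q))  //  not (not r and q), not ((r or not s) and (s and q)).
      branch 2.1 (add (not r and q), ((r or not s) and (s and q))):
        (not r and q): α-rule — add not r, q.
        ((r or not s) and (s and q)): α-rule — add (r or not s), (s and q).
        (s and q): α-rule — add s, q.
        (r or not s): β-rule — branch into r  //  not s.
          branch 2.1.1 (add r):
            × closes — contains both r and not r.
          branch 2.1.2 (add not s):
            × closes — contains both s and not s.
      branch 2.2 (add not (not r and q), not ((r or not s) and (s and q))):
        not (not r and q): β-rule — branch into not not r  //  not q.
          branch 2.2.1 (add not not r):
            not ((r or not s) and (s and q)): β-rule — branch into not (r or not s)  //  not (s and q).
              branch 2.2.1.1 (add not (r or not s)):
                not (r or not s): α-rule — add not r, not not s.
                × closes — contains both r and not r.
              branch 2.2.1.2 (add not (s and q)):
                not (s and q): β-rule — branch into not s  //  not q.
                  branch 2.2.1.2.1 (add not s):
                    ○ open, literals {p=F, r=T, s=F}.
                  branch 2.2.1.2.2 (add not q):
                    ○ open, literals {p=F, q=F, r=T}.
          branch 2.2.2 (add not q):
            not ((r or not s) and (s and q)): β-rule — branch into not (r or not s)  //  not (s and q).
              branch 2.2.2.1 (add not (r or not s)):
                not (r or not s): α-rule — add not r, not not s.
                ○ open, literals {p=F, q=F, r=F, s=T}.
              branch 2.2.2.2 (add not (s and q)):
                not (s and q): β-rule — branch into not s  //  not q.
                  branch 2.2.2.2.1 (add not s):
                    ○ open, literals {p=F, q=F, s=F}.
                  branch 2.2.2.2.2 (add not q):
                    ○ open, literals {p=F, q=F}.
4 branches closed, 5 open.
Each open branch fixes some atoms; the unmentioned ones are free. Counting distinct full assignments: branch {p=F, r=T, s=F} (q) contributes 2 new; branch {p=F, q=F, r=T} (s) contributes 1 new; branch {p=F, q=F, r=F, s=T} (none free) contributes 1 new; branch {p=F, q=F, s=F} (r) contributes 1 new; branch {p=F, q=F} (r, s) contributes 0 new. Total: 5.

5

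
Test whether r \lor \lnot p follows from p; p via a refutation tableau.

Initial set: {p; p; \lnot (r \lor \lnot p)}.
\lnot (r \lor \lnot p): α-rule — add \lnot r, \lnot \lnot p.
○ open, literals {p=T, r=F}.
0 branches closed, 1 open.
An open branch gives a countermodel: p=T, r=F (unmentioned atoms arbitrary); the premises hold there but the conclusion fails.

No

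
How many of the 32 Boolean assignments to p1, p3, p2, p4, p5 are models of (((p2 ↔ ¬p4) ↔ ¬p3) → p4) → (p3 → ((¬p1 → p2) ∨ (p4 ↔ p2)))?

30

Initial set: {((((p2 ↔ ¬p4) ↔ ¬p3) → p4) → (p3 → ((¬p1 → p2) ∨ (p4 ↔ p2))))}.
((((p2 ↔ ¬p4) ↔ ¬p3) → p4) → (p3 → ((¬p1 → p2) ∨ (p4 ↔ p2)))): β-rule — branch into ¬(((p2 ↔ ¬p4) ↔ ¬p3) → p4)  //  (p3 → ((¬p1 → p2) ∨ (p4 ↔ p2))).
  branch 1 (add ¬(((p2 ↔ ¬p4) ↔ ¬p3) → p4)):
    ¬(((p2 ↔ ¬p4) ↔ ¬p3) → p4): α-rule — add ((p2 ↔ ¬p4) ↔ ¬p3), ¬p4.
    ((p2 ↔ ¬p4) ↔ ¬p3): β-rule — branch into (p2 ↔ ¬p4), ¬p3  //  ¬(p2 ↔ ¬p4), ¬¬p3.
      branch 1.1 (add (p2 ↔ ¬p4), ¬p3):
        (p2 ↔ ¬p4): β-rule — branch into p2, ¬p4  //  ¬p2, ¬¬p4.
          branch 1.1.1 (add p2, ¬p4):
            ○ open, literals {p2=T, p3=F, p4=F}.
          branch 1.1.2 (add ¬p2, ¬¬p4):
            × closes — contains both p4 and ¬p4.
      branch 1.2 (add ¬(p2 ↔ ¬p4), ¬¬p3):
        ¬(p2 ↔ ¬p4): β-rule — branch into p2, ¬¬p4  //  ¬p2, ¬p4.
          branch 1.2.1 (add p2, ¬¬p4):
            × closes — contains both p4 and ¬p4.
          branch 1.2.2 (add ¬p2, ¬p4):
            ○ open, literals {p2=F, p3=T, p4=F}.
  branch 2 (add (p3 → ((¬p1 → p2) ∨ (p4 ↔ p2)))):
    (p3 → ((¬p1 → p2) ∨ (p4 ↔ p2))): β-rule — branch into ¬p3  //  ((¬p1 → p2) ∨ (p4 ↔ p2)).
      branch 2.1 (add ¬p3):
        ○ open, literals {p3=F}.
      branch 2.2 (add ((¬p1 → p2) ∨ (p4 ↔ p2))):
        ((¬p1 → p2) ∨ (p4 ↔ p2)): β-rule — branch into (¬p1 → p2)  //  (p4 ↔ p2).
          branch 2.2.1 (add (¬p1 → p2)):
            (¬p1 → p2): β-rule — branch into ¬¬p1  //  p2.
              branch 2.2.1.1 (add ¬¬p1):
                ○ open, literals {p1=T}.
              branch 2.2.1.2 (add p2):
                ○ open, literals {p2=T}.
          branch 2.2.2 (add (p4 ↔ p2)):
            (p4 ↔ p2): β-rule — branch into p4, p2  //  ¬p4, ¬p2.
              branch 2.2.2.1 (add p4, p2):
                ○ open, literals {p2=T, p4=T}.
              branch 2.2.2.2 (add ¬p4, ¬p2):
                ○ open, literals {p2=F, p4=F}.
2 branches closed, 7 open.
Each open branch fixes some atoms; the unmentioned ones are free. Counting distinct full assignments: branch {p2=T, p3=F, p4=F} (p1, p5) contributes 4 new; branch {p2=F, p3=T, p4=F} (p1, p5) contributes 4 new; branch {p3=F} (p1, p2, p4, p5) contributes 12 new; branch {p1=T} (p3, p2, p4, p5) contributes 6 new; branch {p2=T} (p1, p3, p4, p5) contributes 4 new; branch {p2=T, p4=T} (p1, p3, p5) contributes 0 new; branch {p2=F, p4=F} (p1, p3, p5) contributes 0 new. Total: 30.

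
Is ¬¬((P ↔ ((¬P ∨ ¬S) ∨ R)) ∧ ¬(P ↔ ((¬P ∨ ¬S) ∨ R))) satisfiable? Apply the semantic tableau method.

Initial set: {T ¬¬((P ↔ ((¬P ∨ ¬S) ∨ R)) ∧ ¬(P ↔ ((¬P ∨ ¬S) ∨ R)))}.
T ¬¬((P ↔ ((¬P ∨ ¬S) ∨ R)) ∧ ¬(P ↔ ((¬P ∨ ¬S) ∨ R))): drop double negation, giving T ((P ↔ ((¬P ∨ ¬S) ∨ R)) ∧ ¬(P ↔ ((¬P ∨ ¬S) ∨ R))).
T ((P ↔ ((¬P ∨ ¬S) ∨ R)) ∧ ¬(P ↔ ((¬P ∨ ¬S) ∨ R))): α-rule — add T (P ↔ ((¬P ∨ ¬S) ∨ R)), T ¬(P ↔ ((¬P ∨ ¬S) ∨ R)).
T (P ↔ ((¬P ∨ ¬S) ∨ R)): β-rule — branch into T P, T ((¬P ∨ ¬S) ∨ R)  //  F P, F ((¬P ∨ ¬S) ∨ R).
  branch 1 (add T P, T ((¬P ∨ ¬S) ∨ R)):
    T ¬(P ↔ ((¬P ∨ ¬S) ∨ R)): β-rule — branch into T P, F ((¬P ∨ ¬S) ∨ R)  //  F P, T ((¬P ∨ ¬S) ∨ R).
      branch 1.1 (add T P, F ((¬P ∨ ¬S) ∨ R)):
        F ((¬P ∨ ¬S) ∨ R): α-rule — add F (¬P ∨ ¬S), F R.
        F (¬P ∨ ¬S): α-rule — add F ¬P, F ¬S.
        T ((¬P ∨ ¬S) ∨ R): β-rule — branch into T (¬P ∨ ¬S)  //  T R.
          branch 1.1.1 (add T (¬P ∨ ¬S)):
            T (¬P ∨ ¬S): β-rule — branch into T ¬P  //  T ¬S.
              branch 1.1.1.1 (add T ¬P):
                × closes — contains both P and ¬P.
              branch 1.1.1.2 (add T ¬S):
                × closes — contains both S and ¬S.
          branch 1.1.2 (add T R):
            × closes — contains both R and ¬R.
      branch 1.2 (add F P, T ((¬P ∨ ¬S) ∨ R)):
        × closes — contains both P and ¬P.
  branch 2 (add F P, F ((¬P ∨ ¬S) ∨ R)):
    F ((¬P ∨ ¬S) ∨ R): α-rule — add F (¬P ∨ ¬S), F R.
    F (¬P ∨ ¬S): α-rule — add F ¬P, F ¬S.
    × closes — contains both P and ¬P.
All 5 branches close.
Every branch closed; the formula is unsatisfiable.

Unsatisfiable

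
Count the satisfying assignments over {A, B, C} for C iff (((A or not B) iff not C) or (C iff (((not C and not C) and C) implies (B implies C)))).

5

Initial set: {(C iff (((A or not B) iff not C) or (C iff (((not C and not C) and C) implies (B implies C)))))}.
(C iff (((A or not B) iff not C) or (C iff (((not C and not C) and C) implies (B implies C))))): β-rule — branch into C, (((A or not B) iff not C) or (C iff (((not C and not C) and C) implies (B implies C))))  //  not C, not (((A or not B) iff not C) or (C iff (((not C and not C) and C) implies (B implies C)))).
  branch 1 (add C, (((A or not B) iff not C) or (C iff (((not C and not C) and C) implies (B implies C))))):
    (((A or not B) iff not C) or (C iff (((not C and not C) and C) implies (B implies C)))): β-rule — branch into ((A or not B) iff not C)  //  (C iff (((not C and not C) and C) implies (B implies C))).
      branch 1.1 (add ((A or not B) iff not C)):
        ((A or not B) iff not C): β-rule — branch into (A or not B), not C  //  not (A or not B), not not C.
          branch 1.1.1 (add (A or not B), not C):
            × closes — contains both C and not C.
          branch 1.1.2 (add not (A or not B), not not C):
            not (A or not B): α-rule — add not A, not not B.
            ○ open, literals {A=false, B=true, C=true}.
      branch 1.2 (add (C iff (((not C and not C) and C) implies (B implies C)))):
        (C iff (((not C and not C) and C) implies (B implies C))): β-rule — branch into C, (((not C and not C) and C) implies (B implies C))  //  not C, not (((not C and not C) and C) implies (B implies C)).
          branch 1.2.1 (add C, (((not C and not C) and C) implies (B implies C))):
            (((not C and not C) and C) implies (B implies C)): β-rule — branch into not ((not C and not C) and C)  //  (B implies C).
              branch 1.2.1.1 (add not ((not C and not C) and C)):
                not ((not C and not C) and C): β-rule — branch into not (not C and not C)  //  not C.
                  branch 1.2.1.1.1 (add not (not C and not C)):
                    not (not C and not C): β-rule — branch into not not C  //  not not C.
                      branch 1.2.1.1.1.1 (add not not C):
                        ○ open, literals {C=true}.
                      branch 1.2.1.1.1.2 (add not not C):
                        ○ open, literals {C=true}.
                  branch 1.2.1.1.2 (add not C):
                    × closes — contains both C and not C.
              branch 1.2.1.2 (add (B implies C)):
                (B implies C): β-rule — branch into not B  //  C.
                  branch 1.2.1.2.1 (add not B):
                    ○ open, literals {B=false, C=true}.
                  branch 1.2.1.2.2 (add C):
                    ○ open, literals {C=true}.
          branch 1.2.2 (add not C, not (((not C and not C) and C) implies (B implies C))):
            × closes — contains both C and not C.
  branch 2 (add not C, not (((A or not B) iff not C) or (C iff (((not C and not C) and C) implies (B implies C))))):
    not (((A or not B) iff not C) or (C iff (((not C and not C) and C) implies (B implies C)))): α-rule — add not ((A or not B) iff not C), not (C iff (((not C and not C) and C) implies (B implies C))).
    not ((A or not B) iff not C): β-rule — branch into (A or not B), not not C  //  not (A or not B), not C.
      branch 2.1 (add (A or not B), not not C):
        × closes — contains both C and not C.
      branch 2.2 (add not (A or not B), not C):
        not (A or not B): α-rule — add not A, not not B.
        not (C iff (((not C and not C) and C) implies (B implies C))): β-rule — branch into C, not (((not C and not C) and C) implies (B implies C))  //  not C, (((not C and not C) and C) implies (B implies C)).
          branch 2.2.1 (add C, not (((not C and not C) and C) implies (B implies C))):
            × closes — contains both C and not C.
          branch 2.2.2 (add not C, (((not C and not C) and C) implies (B implies C))):
            (((not C and not C) and C) implies (B implies C)): β-rule — branch into not ((not C and not C) and C)  //  (B implies C).
              branch 2.2.2.1 (add not ((not C and not C) and C)):
                not ((not C and not C) and C): β-rule — branch into not (not C and not C)  //  not C.
                  branch 2.2.2.1.1 (add not (not C and not C)):
                    not (not C and not C): β-rule — branch into not not C  //  not not C.
                      branch 2.2.2.1.1.1 (add not not C):
                        × closes — contains both C and not C.
                      branch 2.2.2.1.1.2 (add not not C):
                        × closes — contains both C and not C.
                  branch 2.2.2.1.2 (add not C):
                    ○ open, literals {A=false, B=true, C=false}.
              branch 2.2.2.2 (add (B implies C)):
                (B implies C): β-rule — branch into not B  //  C.
                  branch 2.2.2.2.1 (add not B):
                    × closes — contains both B and not B.
                  branch 2.2.2.2.2 (add C):
                    × closes — contains both C and not C.
9 branches closed, 6 open.
Each open branch fixes some atoms; the unmentioned ones are free. Counting distinct full assignments: branch {A=false, B=true, C=true} (none free) contributes 1 new; branch {C=true} (A, B) contributes 3 new; branch {C=true} (A, B) contributes 0 new; branch {B=false, C=true} (A) contributes 0 new; branch {C=true} (A, B) contributes 0 new; branch {A=false, B=true, C=false} (none free) contributes 1 new. Total: 5.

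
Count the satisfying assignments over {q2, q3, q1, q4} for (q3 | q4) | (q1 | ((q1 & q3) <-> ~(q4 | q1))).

Initial set: {((q3 | q4) | (q1 | ((q1 & q3) <-> ~(q4 | q1))))}.
((q3 | q4) | (q1 | ((q1 & q3) <-> ~(q4 | q1)))): β-rule — branch into (q3 | q4)  //  (q1 | ((q1 & q3) <-> ~(q4 | q1))).
  branch 1 (add (q3 | q4)):
    (q3 | q4): β-rule — branch into q3  //  q4.
      branch 1.1 (add q3):
        ○ open, literals {q3=1}.
      branch 1.2 (add q4):
        ○ open, literals {q4=1}.
  branch 2 (add (q1 | ((q1 & q3) <-> ~(q4 | q1)))):
    (q1 | ((q1 & q3) <-> ~(q4 | q1))): β-rule — branch into q1  //  ((q1 & q3) <-> ~(q4 | q1)).
      branch 2.1 (add q1):
        ○ open, literals {q1=1}.
      branch 2.2 (add ((q1 & q3) <-> ~(q4 | q1))):
        ((q1 & q3) <-> ~(q4 | q1)): β-rule — branch into (q1 & q3), ~(q4 | q1)  //  ~(q1 & q3), ~~(q4 | q1).
          branch 2.2.1 (add (q1 & q3), ~(q4 | q1)):
            (q1 & q3): α-rule — add q1, q3.
            ~(q4 | q1): α-rule — add ~q4, ~q1.
            × closes — contains both q1 and ~q1.
          branch 2.2.2 (add ~(q1 & q3), ~~(q4 | q1)):
            ~(q1 & q3): β-rule — branch into ~q1  //  ~q3.
              branch 2.2.2.1 (add ~q1):
                ~~(q4 | q1): β-rule — branch into q4  //  q1.
                  branch 2.2.2.1.1 (add q4):
                    ○ open, literals {q1=0, q4=1}.
                  branch 2.2.2.1.2 (add q1):
                    × closes — contains both q1 and ~q1.
              branch 2.2.2.2 (add ~q3):
                ~~(q4 | q1): β-rule — branch into q4  //  q1.
                  branch 2.2.2.2.1 (add q4):
                    ○ open, literals {q3=0, q4=1}.
                  branch 2.2.2.2.2 (add q1):
                    ○ open, literals {q1=1, q3=0}.
2 branches closed, 6 open.
Each open branch fixes some atoms; the unmentioned ones are free. Counting distinct full assignments: branch {q3=1} (q2, q1, q4) contributes 8 new; branch {q4=1} (q2, q3, q1) contributes 4 new; branch {q1=1} (q2, q3, q4) contributes 2 new; branch {q1=0, q4=1} (q2, q3) contributes 0 new; branch {q3=0, q4=1} (q2, q1) contributes 0 new; branch {q1=1, q3=0} (q2, q4) contributes 0 new. Total: 14.

14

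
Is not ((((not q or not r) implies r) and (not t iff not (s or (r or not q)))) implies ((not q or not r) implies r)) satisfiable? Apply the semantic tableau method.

Initial set: {not ((((not q or not r) implies r) and (not t iff not (s or (r or not q)))) implies ((not q or not r) implies r))}.
not ((((not q or not r) implies r) and (not t iff not (s or (r or not q)))) implies ((not q or not r) implies r)): α-rule — add (((not q or not r) implies r) and (not t iff not (s or (r or not q)))), not ((not q or not r) implies r).
(((not q or not r) implies r) and (not t iff not (s or (r or not q)))): α-rule — add ((not q or not r) implies r), (not t iff not (s or (r or not q))).
not ((not q or not r) implies r): α-rule — add (not q or not r), not r.
((not q or not r) implies r): β-rule — branch into not (not q or not r)  //  r.
  branch 1 (add not (not q or not r)):
    not (not q or not r): α-rule — add not not q, not not r.
    × closes — contains both r and not r.
  branch 2 (add r):
    × closes — contains both r and not r.
All 2 branches close.
Every branch closed; the formula is unsatisfiable.

Unsatisfiable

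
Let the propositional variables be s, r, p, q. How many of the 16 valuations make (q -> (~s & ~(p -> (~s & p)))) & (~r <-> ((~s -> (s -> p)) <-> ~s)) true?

Initial set: {((q -> (~s & ~(p -> (~s & p)))) & (~r <-> ((~s -> (s -> p)) <-> ~s)))}.
((q -> (~s & ~(p -> (~s & p)))) & (~r <-> ((~s -> (s -> p)) <-> ~s))): α-rule — add (q -> (~s & ~(p -> (~s & p)))), (~r <-> ((~s -> (s -> p)) <-> ~s)).
(q -> (~s & ~(p -> (~s & p)))): β-rule — branch into ~q  //  (~s & ~(p -> (~s & p))).
  branch 1 (add ~q):
    (~r <-> ((~s -> (s -> p)) <-> ~s)): β-rule — branch into ~r, ((~s -> (s -> p)) <-> ~s)  //  ~~r, ~((~s -> (s -> p)) <-> ~s).
      branch 1.1 (add ~r, ((~s -> (s -> p)) <-> ~s)):
        ((~s -> (s -> p)) <-> ~s): β-rule — branch into (~s -> (s -> p)), ~s  //  ~(~s -> (s -> p)), ~~s.
          branch 1.1.1 (add (~s -> (s -> p)), ~s):
            (~s -> (s -> p)): β-rule — branch into ~~s  //  (s -> p).
              branch 1.1.1.1 (add ~~s):
                × closes — contains both s and ~s.
              branch 1.1.1.2 (add (s -> p)):
                (s -> p): β-rule — branch into ~s  //  p.
                  branch 1.1.1.2.1 (add ~s):
                    ○ open, literals {q=false, r=false, s=false}.
                  branch 1.1.1.2.2 (add p):
                    ○ open, literals {p=true, q=false, r=false, s=false}.
          branch 1.1.2 (add ~(~s -> (s -> p)), ~~s):
            ~(~s -> (s -> p)): α-rule — add ~s, ~(s -> p).
            × closes — contains both s and ~s.
      branch 1.2 (add ~~r, ~((~s -> (s -> p)) <-> ~s)):
        ~((~s -> (s -> p)) <-> ~s): β-rule — branch into (~s -> (s -> p)), ~~s  //  ~(~s -> (s -> p)), ~s.
          branch 1.2.1 (add (~s -> (s -> p)), ~~s):
            (~s -> (s -> p)): β-rule — branch into ~~s  //  (s -> p).
              branch 1.2.1.1 (add ~~s):
                ○ open, literals {q=false, r=true, s=true}.
              branch 1.2.1.2 (add (s -> p)):
                (s -> p): β-rule — branch into ~s  //  p.
                  branch 1.2.1.2.1 (add ~s):
                    × closes — contains both s and ~s.
                  branch 1.2.1.2.2 (add p):
                    ○ open, literals {p=true, q=false, r=true, s=true}.
          branch 1.2.2 (add ~(~s -> (s -> p)), ~s):
            ~(~s -> (s -> p)): α-rule — add ~s, ~(s -> p).
            ~(s -> p): α-rule — add s, ~p.
            × closes — contains both s and ~s.
  branch 2 (add (~s & ~(p -> (~s & p)))):
    (~s & ~(p -> (~s & p))): α-rule — add ~s, ~(p -> (~s & p)).
    ~(p -> (~s & p)): α-rule — add p, ~(~s & p).
    (~r <-> ((~s -> (s -> p)) <-> ~s)): β-rule — branch into ~r, ((~s -> (s -> p)) <-> ~s)  //  ~~r, ~((~s -> (s -> p)) <-> ~s).
      branch 2.1 (add ~r, ((~s -> (s -> p)) <-> ~s)):
        ~(~s & p): β-rule — branch into ~~s  //  ~p.
          branch 2.1.1 (add ~~s):
            × closes — contains both s and ~s.
          branch 2.1.2 (add ~p):
            × closes — contains both p and ~p.
      branch 2.2 (add ~~r, ~((~s -> (s -> p)) <-> ~s)):
        ~(~s & p): β-rule — branch into ~~s  //  ~p.
          branch 2.2.1 (add ~~s):
            × closes — contains both s and ~s.
          branch 2.2.2 (add ~p):
            × closes — contains both p and ~p.
8 branches closed, 4 open.
Each open branch fixes some atoms; the unmentioned ones are free. Counting distinct full assignments: branch {q=false, r=false, s=false} (p) contributes 2 new; branch {p=true, q=false, r=false, s=false} (none free) contributes 0 new; branch {q=false, r=true, s=true} (p) contributes 2 new; branch {p=true, q=false, r=true, s=true} (none free) contributes 0 new. Total: 4.

4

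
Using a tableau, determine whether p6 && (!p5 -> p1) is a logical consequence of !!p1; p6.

Yes

Initial set: {!!p1; p6; !(p6 && (!p5 -> p1))}.
!!p1: drop double negation, giving p1.
!(p6 && (!p5 -> p1)): β-rule — branch into !p6  //  !(!p5 -> p1).
  branch 1 (add !p6):
    × closes — contains both p6 and !p6.
  branch 2 (add !(!p5 -> p1)):
    !(!p5 -> p1): α-rule — add !p5, !p1.
    × closes — contains both p1 and !p1.
All 2 branches close.
Every branch closed, so the premises entail the conclusion.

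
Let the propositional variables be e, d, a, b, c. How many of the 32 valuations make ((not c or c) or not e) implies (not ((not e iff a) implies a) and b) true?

Initial set: {T (((not c or c) or not e) implies (not ((not e iff a) implies a) and b))}.
T (((not c or c) or not e) implies (not ((not e iff a) implies a) and b)): β-rule — branch into F ((not c or c) or not e)  //  T (not ((not e iff a) implies a) and b).
  branch 1 (add F ((not c or c) or not e)):
    F ((not c or c) or not e): α-rule — add F (not c or c), F not e.
    F (not c or c): α-rule — add F not c, F c.
    × closes — contains both c and not c.
  branch 2 (add T (not ((not e iff a) implies a) and b)):
    T (not ((not e iff a) implies a) and b): α-rule — add T not ((not e iff a) implies a), T b.
    T not ((not e iff a) implies a): α-rule — add T (not e iff a), F a.
    T (not e iff a): β-rule — branch into T not e, T a  //  F not e, F a.
      branch 2.1 (add T not e, T a):
        × closes — contains both a and not a.
      branch 2.2 (add F not e, F a):
        ○ open, literals {a=F, b=T, e=T}.
2 branches closed, 1 open.
Each open branch fixes some atoms; the unmentioned ones are free. Counting distinct full assignments: branch {a=F, b=T, e=T} (d, c) contributes 4 new. Total: 4.

4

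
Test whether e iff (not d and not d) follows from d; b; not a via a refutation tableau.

No

Initial set: {d; b; not a; not (e iff (not d and not d))}.
not (e iff (not d and not d)): β-rule — branch into e, not (not d and not d)  //  not e, (not d and not d).
  branch 1 (add e, not (not d and not d)):
    not (not d and not d): β-rule — branch into not not d  //  not not d.
      branch 1.1 (add not not d):
        ○ open, literals {a=F, b=T, d=T, e=T}.
      branch 1.2 (add not not d):
        ○ open, literals {a=F, b=T, d=T, e=T}.
  branch 2 (add not e, (not d and not d)):
    (not d and not d): α-rule — add not d, not d.
    × closes — contains both d and not d.
1 branch closed, 2 open.
An open branch gives a countermodel: a=F, b=T, d=T, e=T (unmentioned atoms arbitrary); the premises hold there but the conclusion fails.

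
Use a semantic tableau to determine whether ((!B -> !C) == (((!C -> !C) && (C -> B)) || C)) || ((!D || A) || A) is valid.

Not valid

Assume the negation and expand:
Initial set: {!(((!B -> !C) == (((!C -> !C) && (C -> B)) || C)) || ((!D || A) || A))}.
!(((!B -> !C) == (((!C -> !C) && (C -> B)) || C)) || ((!D || A) || A)): α-rule — add !((!B -> !C) == (((!C -> !C) && (C -> B)) || C)), !((!D || A) || A).
!((!D || A) || A): α-rule — add !(!D || A), !A.
!(!D || A): α-rule — add !!D, !A.
!((!B -> !C) == (((!C -> !C) && (C -> B)) || C)): β-rule — branch into (!B -> !C), !(((!C -> !C) && (C -> B)) || C)  //  !(!B -> !C), (((!C -> !C) && (C -> B)) || C).
  branch 1 (add (!B -> !C), !(((!C -> !C) && (C -> B)) || C)):
    !(((!C -> !C) && (C -> B)) || C): α-rule — add !((!C -> !C) && (C -> B)), !C.
    (!B -> !C): β-rule — branch into !!B  //  !C.
      branch 1.1 (add !!B):
        !((!C -> !C) && (C -> B)): β-rule — branch into !(!C -> !C)  //  !(C -> B).
          branch 1.1.1 (add !(!C -> !C)):
            !(!C -> !C): α-rule — add !C, !!C.
            × closes — contains both C and !C.
          branch 1.1.2 (add !(C -> B)):
            !(C -> B): α-rule — add C, !B.
            × closes — contains both C and !C.
      branch 1.2 (add !C):
        !((!C -> !C) && (C -> B)): β-rule — branch into !(!C -> !C)  //  !(C -> B).
          branch 1.2.1 (add !(!C -> !C)):
            !(!C -> !C): α-rule — add !C, !!C.
            × closes — contains both C and !C.
          branch 1.2.2 (add !(C -> B)):
            !(C -> B): α-rule — add C, !B.
            × closes — contains both C and !C.
  branch 2 (add !(!B -> !C), (((!C -> !C) && (C -> B)) || C)):
    !(!B -> !C): α-rule — add !B, !!C.
    (((!C -> !C) && (C -> B)) || C): β-rule — branch into ((!C -> !C) && (C -> B))  //  C.
      branch 2.1 (add ((!C -> !C) && (C -> B))):
        ((!C -> !C) && (C -> B)): α-rule — add (!C -> !C), (C -> B).
        (!C -> !C): β-rule — branch into !!C  //  !C.
          branch 2.1.1 (add !!C):
            (C -> B): β-rule — branch into !C  //  B.
              branch 2.1.1.1 (add !C):
                × closes — contains both C and !C.
              branch 2.1.1.2 (add B):
                × closes — contains both B and !B.
          branch 2.1.2 (add !C):
            × closes — contains both C and !C.
      branch 2.2 (add C):
        ○ open, literals {A=F, B=F, C=T, D=T}.
7 branches closed, 1 open.
An open branch gives a countermodel: A=F, B=F, C=T, D=T (unmentioned atoms arbitrary); under it the original formula is false.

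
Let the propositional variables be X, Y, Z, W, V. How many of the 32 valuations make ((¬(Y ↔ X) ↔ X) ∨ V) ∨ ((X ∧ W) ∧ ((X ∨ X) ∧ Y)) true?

26

Initial set: {(((¬(Y ↔ X) ↔ X) ∨ V) ∨ ((X ∧ W) ∧ ((X ∨ X) ∧ Y)))}.
(((¬(Y ↔ X) ↔ X) ∨ V) ∨ ((X ∧ W) ∧ ((X ∨ X) ∧ Y))): β-rule — branch into ((¬(Y ↔ X) ↔ X) ∨ V)  //  ((X ∧ W) ∧ ((X ∨ X) ∧ Y)).
  branch 1 (add ((¬(Y ↔ X) ↔ X) ∨ V)):
    ((¬(Y ↔ X) ↔ X) ∨ V): β-rule — branch into (¬(Y ↔ X) ↔ X)  //  V.
      branch 1.1 (add (¬(Y ↔ X) ↔ X)):
        (¬(Y ↔ X) ↔ X): β-rule — branch into ¬(Y ↔ X), X  //  ¬¬(Y ↔ X), ¬X.
          branch 1.1.1 (add ¬(Y ↔ X), X):
            ¬(Y ↔ X): β-rule — branch into Y, ¬X  //  ¬Y, X.
              branch 1.1.1.1 (add Y, ¬X):
                × closes — contains both X and ¬X.
              branch 1.1.1.2 (add ¬Y, X):
                ○ open, literals {X=1, Y=0}.
          branch 1.1.2 (add ¬¬(Y ↔ X), ¬X):
            ¬¬(Y ↔ X): β-rule — branch into Y, X  //  ¬Y, ¬X.
              branch 1.1.2.1 (add Y, X):
                × closes — contains both X and ¬X.
              branch 1.1.2.2 (add ¬Y, ¬X):
                ○ open, literals {X=0, Y=0}.
      branch 1.2 (add V):
        ○ open, literals {V=1}.
  branch 2 (add ((X ∧ W) ∧ ((X ∨ X) ∧ Y))):
    ((X ∧ W) ∧ ((X ∨ X) ∧ Y)): α-rule — add (X ∧ W), ((X ∨ X) ∧ Y).
    (X ∧ W): α-rule — add X, W.
    ((X ∨ X) ∧ Y): α-rule — add (X ∨ X), Y.
    (X ∨ X): β-rule — branch into X  //  X.
      branch 2.1 (add X):
        ○ open, literals {W=1, X=1, Y=1}.
      branch 2.2 (add X):
        ○ open, literals {W=1, X=1, Y=1}.
2 branches closed, 5 open.
Each open branch fixes some atoms; the unmentioned ones are free. Counting distinct full assignments: branch {X=1, Y=0} (Z, W, V) contributes 8 new; branch {X=0, Y=0} (Z, W, V) contributes 8 new; branch {V=1} (X, Y, Z, W) contributes 8 new; branch {W=1, X=1, Y=1} (Z, V) contributes 2 new; branch {W=1, X=1, Y=1} (Z, V) contributes 0 new. Total: 26.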